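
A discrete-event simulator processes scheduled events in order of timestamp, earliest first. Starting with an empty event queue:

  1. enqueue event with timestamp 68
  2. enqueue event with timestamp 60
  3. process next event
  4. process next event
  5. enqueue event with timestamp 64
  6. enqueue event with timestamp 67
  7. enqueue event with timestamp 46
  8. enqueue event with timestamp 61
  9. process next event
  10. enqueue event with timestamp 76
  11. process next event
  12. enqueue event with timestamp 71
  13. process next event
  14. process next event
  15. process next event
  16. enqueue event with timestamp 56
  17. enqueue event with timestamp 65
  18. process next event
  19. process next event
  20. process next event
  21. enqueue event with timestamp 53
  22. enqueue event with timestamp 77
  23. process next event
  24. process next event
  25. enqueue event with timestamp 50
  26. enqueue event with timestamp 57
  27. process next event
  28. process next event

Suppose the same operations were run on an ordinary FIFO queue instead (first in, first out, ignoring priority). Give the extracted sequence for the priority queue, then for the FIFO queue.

priority queue: [60, 68, 46, 61, 64, 67, 71, 56, 65, 76, 53, 77, 50, 57]; FIFO queue: 68 → 60 → 64 → 67 → 46 → 61 → 76 → 71 → 56 → 65 → 53 → 77 → 50 → 57

insert 68 → {68}
insert 60 → {60, 68}
process next event → 60; now {68}
process next event → 68; now {}
insert 64 → {64}
insert 67 → {64, 67}
insert 46 → {46, 64, 67}
insert 61 → {46, 61, 64, 67}
process next event → 46; now {61, 64, 67}
insert 76 → {61, 64, 67, 76}
process next event → 61; now {64, 67, 76}
insert 71 → {64, 67, 71, 76}
process next event → 64; now {67, 71, 76}
process next event → 67; now {71, 76}
process next event → 71; now {76}
insert 56 → {56, 76}
insert 65 → {56, 65, 76}
process next event → 56; now {65, 76}
process next event → 65; now {76}
process next event → 76; now {}
insert 53 → {53}
insert 77 → {53, 77}
process next event → 53; now {77}
process next event → 77; now {}
insert 50 → {50}
insert 57 → {50, 57}
process next event → 50; now {57}
process next event → 57; now {}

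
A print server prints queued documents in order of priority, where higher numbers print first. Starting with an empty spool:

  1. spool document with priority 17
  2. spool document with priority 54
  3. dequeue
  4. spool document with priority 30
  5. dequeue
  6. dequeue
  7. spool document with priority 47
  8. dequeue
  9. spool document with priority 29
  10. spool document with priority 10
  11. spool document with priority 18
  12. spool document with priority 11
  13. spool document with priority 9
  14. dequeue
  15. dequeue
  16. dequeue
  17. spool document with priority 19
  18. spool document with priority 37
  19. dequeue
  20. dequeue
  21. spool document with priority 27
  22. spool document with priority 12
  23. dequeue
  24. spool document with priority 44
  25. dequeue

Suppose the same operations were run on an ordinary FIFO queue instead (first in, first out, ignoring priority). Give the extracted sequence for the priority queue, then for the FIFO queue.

insert 17 → {17}
insert 54 → {54, 17}
dequeue → 54; now {17}
insert 30 → {30, 17}
dequeue → 30; now {17}
dequeue → 17; now {}
insert 47 → {47}
dequeue → 47; now {}
insert 29 → {29}
insert 10 → {29, 10}
insert 18 → {29, 18, 10}
insert 11 → {29, 18, 11, 10}
insert 9 → {29, 18, 11, 10, 9}
dequeue → 29; now {18, 11, 10, 9}
dequeue → 18; now {11, 10, 9}
dequeue → 11; now {10, 9}
insert 19 → {19, 10, 9}
insert 37 → {37, 19, 10, 9}
dequeue → 37; now {19, 10, 9}
dequeue → 19; now {10, 9}
insert 27 → {27, 10, 9}
insert 12 → {27, 12, 10, 9}
dequeue → 27; now {12, 10, 9}
insert 44 → {44, 12, 10, 9}
dequeue → 44; now {12, 10, 9}

priority queue: 54 → 30 → 17 → 47 → 29 → 18 → 11 → 37 → 19 → 27 → 44; FIFO queue: 17 → 54 → 30 → 47 → 29 → 10 → 18 → 11 → 9 → 19 → 37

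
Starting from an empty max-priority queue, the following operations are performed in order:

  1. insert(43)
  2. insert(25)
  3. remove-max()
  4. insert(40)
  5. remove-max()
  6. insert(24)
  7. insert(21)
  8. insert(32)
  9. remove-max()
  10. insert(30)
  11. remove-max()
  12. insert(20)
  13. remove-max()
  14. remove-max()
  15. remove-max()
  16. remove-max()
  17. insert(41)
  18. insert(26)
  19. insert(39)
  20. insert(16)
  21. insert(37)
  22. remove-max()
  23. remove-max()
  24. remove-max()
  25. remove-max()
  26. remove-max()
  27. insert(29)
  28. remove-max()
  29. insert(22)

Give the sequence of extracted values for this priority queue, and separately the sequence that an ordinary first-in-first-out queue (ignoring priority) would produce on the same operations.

insert 43 → {43}
insert 25 → {43, 25}
remove-max → 43; now {25}
insert 40 → {40, 25}
remove-max → 40; now {25}
insert 24 → {25, 24}
insert 21 → {25, 24, 21}
insert 32 → {32, 25, 24, 21}
remove-max → 32; now {25, 24, 21}
insert 30 → {30, 25, 24, 21}
remove-max → 30; now {25, 24, 21}
insert 20 → {25, 24, 21, 20}
remove-max → 25; now {24, 21, 20}
remove-max → 24; now {21, 20}
remove-max → 21; now {20}
remove-max → 20; now {}
insert 41 → {41}
insert 26 → {41, 26}
insert 39 → {41, 39, 26}
insert 16 → {41, 39, 26, 16}
insert 37 → {41, 39, 37, 26, 16}
remove-max → 41; now {39, 37, 26, 16}
remove-max → 39; now {37, 26, 16}
remove-max → 37; now {26, 16}
remove-max → 26; now {16}
remove-max → 16; now {}
insert 29 → {29}
remove-max → 29; now {}
insert 22 → {22}

priority queue: 43 → 40 → 32 → 30 → 25 → 24 → 21 → 20 → 41 → 39 → 37 → 26 → 16 → 29; FIFO queue: 43 → 25 → 40 → 24 → 21 → 32 → 30 → 20 → 41 → 26 → 39 → 16 → 37 → 29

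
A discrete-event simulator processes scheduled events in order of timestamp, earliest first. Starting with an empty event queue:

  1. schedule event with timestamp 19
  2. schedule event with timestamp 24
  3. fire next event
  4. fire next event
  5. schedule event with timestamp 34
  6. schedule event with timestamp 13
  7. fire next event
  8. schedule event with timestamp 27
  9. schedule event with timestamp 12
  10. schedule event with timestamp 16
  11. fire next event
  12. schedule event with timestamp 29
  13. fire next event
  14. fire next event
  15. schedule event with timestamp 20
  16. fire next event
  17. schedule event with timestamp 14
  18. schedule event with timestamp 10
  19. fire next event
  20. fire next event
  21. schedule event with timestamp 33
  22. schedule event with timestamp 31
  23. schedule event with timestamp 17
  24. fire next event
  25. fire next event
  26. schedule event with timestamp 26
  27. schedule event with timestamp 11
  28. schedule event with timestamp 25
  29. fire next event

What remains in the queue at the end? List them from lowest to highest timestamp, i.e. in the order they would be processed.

insert 19 → {19}
insert 24 → {19, 24}
fire next event → 19; now {24}
fire next event → 24; now {}
insert 34 → {34}
insert 13 → {13, 34}
fire next event → 13; now {34}
insert 27 → {27, 34}
insert 12 → {12, 27, 34}
insert 16 → {12, 16, 27, 34}
fire next event → 12; now {16, 27, 34}
insert 29 → {16, 27, 29, 34}
fire next event → 16; now {27, 29, 34}
fire next event → 27; now {29, 34}
insert 20 → {20, 29, 34}
fire next event → 20; now {29, 34}
insert 14 → {14, 29, 34}
insert 10 → {10, 14, 29, 34}
fire next event → 10; now {14, 29, 34}
fire next event → 14; now {29, 34}
insert 33 → {29, 33, 34}
insert 31 → {29, 31, 33, 34}
insert 17 → {17, 29, 31, 33, 34}
fire next event → 17; now {29, 31, 33, 34}
fire next event → 29; now {31, 33, 34}
insert 26 → {26, 31, 33, 34}
insert 11 → {11, 26, 31, 33, 34}
insert 25 → {11, 25, 26, 31, 33, 34}
fire next event → 11; now {25, 26, 31, 33, 34}

25, 26, 31, 33, 34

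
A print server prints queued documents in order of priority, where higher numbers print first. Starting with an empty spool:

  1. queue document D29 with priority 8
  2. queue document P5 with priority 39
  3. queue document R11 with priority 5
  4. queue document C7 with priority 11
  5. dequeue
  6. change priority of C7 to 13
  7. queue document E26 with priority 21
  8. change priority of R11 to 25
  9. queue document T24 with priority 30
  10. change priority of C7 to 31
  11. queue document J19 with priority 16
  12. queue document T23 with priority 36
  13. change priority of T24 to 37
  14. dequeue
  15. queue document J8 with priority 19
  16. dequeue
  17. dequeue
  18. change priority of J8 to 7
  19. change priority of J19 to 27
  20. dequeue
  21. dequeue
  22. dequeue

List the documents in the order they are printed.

[P5, T24, T23, C7, J19, R11, E26]

add D29 (priority 8) → {D29:8}
add P5 (priority 39) → {P5:39, D29:8}
add R11 (priority 5) → {P5:39, D29:8, R11:5}
add C7 (priority 11) → {P5:39, C7:11, D29:8, R11:5}
dequeue → P5; now {C7:11, D29:8, R11:5}
update C7 to priority 13 → {C7:13, D29:8, R11:5}
add E26 (priority 21) → {E26:21, C7:13, D29:8, R11:5}
update R11 to priority 25 → {R11:25, E26:21, C7:13, D29:8}
add T24 (priority 30) → {T24:30, R11:25, E26:21, C7:13, D29:8}
update C7 to priority 31 → {C7:31, T24:30, R11:25, E26:21, D29:8}
add J19 (priority 16) → {C7:31, T24:30, R11:25, E26:21, J19:16, D29:8}
add T23 (priority 36) → {T23:36, C7:31, T24:30, R11:25, E26:21, J19:16, D29:8}
update T24 to priority 37 → {T24:37, T23:36, C7:31, R11:25, E26:21, J19:16, D29:8}
dequeue → T24; now {T23:36, C7:31, R11:25, E26:21, J19:16, D29:8}
add J8 (priority 19) → {T23:36, C7:31, R11:25, E26:21, J8:19, J19:16, D29:8}
dequeue → T23; now {C7:31, R11:25, E26:21, J8:19, J19:16, D29:8}
dequeue → C7; now {R11:25, E26:21, J8:19, J19:16, D29:8}
update J8 to priority 7 → {R11:25, E26:21, J19:16, D29:8, J8:7}
update J19 to priority 27 → {J19:27, R11:25, E26:21, D29:8, J8:7}
dequeue → J19; now {R11:25, E26:21, D29:8, J8:7}
dequeue → R11; now {E26:21, D29:8, J8:7}
dequeue → E26; now {D29:8, J8:7}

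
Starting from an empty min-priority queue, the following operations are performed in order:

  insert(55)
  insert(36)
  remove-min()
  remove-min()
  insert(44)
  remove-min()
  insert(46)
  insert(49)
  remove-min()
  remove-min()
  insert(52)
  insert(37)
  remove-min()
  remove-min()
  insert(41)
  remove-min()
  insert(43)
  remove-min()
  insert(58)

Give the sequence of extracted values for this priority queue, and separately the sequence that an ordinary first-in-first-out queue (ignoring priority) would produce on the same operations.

insert 55 → {55}
insert 36 → {36, 55}
remove-min → 36; now {55}
remove-min → 55; now {}
insert 44 → {44}
remove-min → 44; now {}
insert 46 → {46}
insert 49 → {46, 49}
remove-min → 46; now {49}
remove-min → 49; now {}
insert 52 → {52}
insert 37 → {37, 52}
remove-min → 37; now {52}
remove-min → 52; now {}
insert 41 → {41}
remove-min → 41; now {}
insert 43 → {43}
remove-min → 43; now {}
insert 58 → {58}

priority queue: [36, 55, 44, 46, 49, 37, 52, 41, 43]; FIFO queue: 55 → 36 → 44 → 46 → 49 → 52 → 37 → 41 → 43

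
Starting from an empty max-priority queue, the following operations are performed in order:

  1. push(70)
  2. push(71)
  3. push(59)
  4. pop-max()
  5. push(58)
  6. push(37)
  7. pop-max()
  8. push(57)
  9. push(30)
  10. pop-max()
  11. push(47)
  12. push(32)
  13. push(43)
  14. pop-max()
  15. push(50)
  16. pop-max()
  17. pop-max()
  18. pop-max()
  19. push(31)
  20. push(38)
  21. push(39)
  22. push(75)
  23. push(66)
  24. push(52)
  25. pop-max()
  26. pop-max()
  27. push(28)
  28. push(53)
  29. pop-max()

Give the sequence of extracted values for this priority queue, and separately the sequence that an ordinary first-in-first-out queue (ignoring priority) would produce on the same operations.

insert 70 → {70}
insert 71 → {71, 70}
insert 59 → {71, 70, 59}
pop-max → 71; now {70, 59}
insert 58 → {70, 59, 58}
insert 37 → {70, 59, 58, 37}
pop-max → 70; now {59, 58, 37}
insert 57 → {59, 58, 57, 37}
insert 30 → {59, 58, 57, 37, 30}
pop-max → 59; now {58, 57, 37, 30}
insert 47 → {58, 57, 47, 37, 30}
insert 32 → {58, 57, 47, 37, 32, 30}
insert 43 → {58, 57, 47, 43, 37, 32, 30}
pop-max → 58; now {57, 47, 43, 37, 32, 30}
insert 50 → {57, 50, 47, 43, 37, 32, 30}
pop-max → 57; now {50, 47, 43, 37, 32, 30}
pop-max → 50; now {47, 43, 37, 32, 30}
pop-max → 47; now {43, 37, 32, 30}
insert 31 → {43, 37, 32, 31, 30}
insert 38 → {43, 38, 37, 32, 31, 30}
insert 39 → {43, 39, 38, 37, 32, 31, 30}
insert 75 → {75, 43, 39, 38, 37, 32, 31, 30}
insert 66 → {75, 66, 43, 39, 38, 37, 32, 31, 30}
insert 52 → {75, 66, 52, 43, 39, 38, 37, 32, 31, 30}
pop-max → 75; now {66, 52, 43, 39, 38, 37, 32, 31, 30}
pop-max → 66; now {52, 43, 39, 38, 37, 32, 31, 30}
insert 28 → {52, 43, 39, 38, 37, 32, 31, 30, 28}
insert 53 → {53, 52, 43, 39, 38, 37, 32, 31, 30, 28}
pop-max → 53; now {52, 43, 39, 38, 37, 32, 31, 30, 28}

priority queue: 71 → 70 → 59 → 58 → 57 → 50 → 47 → 75 → 66 → 53; FIFO queue: 70 → 71 → 59 → 58 → 37 → 57 → 30 → 47 → 32 → 43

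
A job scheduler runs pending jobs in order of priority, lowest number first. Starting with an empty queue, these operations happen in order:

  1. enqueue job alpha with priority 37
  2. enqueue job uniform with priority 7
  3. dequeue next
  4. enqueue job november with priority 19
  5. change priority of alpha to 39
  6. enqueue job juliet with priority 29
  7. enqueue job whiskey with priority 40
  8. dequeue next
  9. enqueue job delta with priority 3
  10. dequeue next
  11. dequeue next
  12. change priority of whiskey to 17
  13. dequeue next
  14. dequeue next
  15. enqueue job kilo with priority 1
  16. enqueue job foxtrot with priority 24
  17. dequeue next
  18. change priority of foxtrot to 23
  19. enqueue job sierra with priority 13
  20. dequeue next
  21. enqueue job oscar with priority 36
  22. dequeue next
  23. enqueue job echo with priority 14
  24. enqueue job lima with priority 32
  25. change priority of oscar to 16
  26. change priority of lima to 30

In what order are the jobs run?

uniform, november, delta, juliet, whiskey, alpha, kilo, sierra, foxtrot

add alpha (priority 37) → {alpha:37}
add uniform (priority 7) → {uniform:7, alpha:37}
dequeue next → uniform; now {alpha:37}
add november (priority 19) → {november:19, alpha:37}
update alpha to priority 39 → {november:19, alpha:39}
add juliet (priority 29) → {november:19, juliet:29, alpha:39}
add whiskey (priority 40) → {november:19, juliet:29, alpha:39, whiskey:40}
dequeue next → november; now {juliet:29, alpha:39, whiskey:40}
add delta (priority 3) → {delta:3, juliet:29, alpha:39, whiskey:40}
dequeue next → delta; now {juliet:29, alpha:39, whiskey:40}
dequeue next → juliet; now {alpha:39, whiskey:40}
update whiskey to priority 17 → {whiskey:17, alpha:39}
dequeue next → whiskey; now {alpha:39}
dequeue next → alpha; now {}
add kilo (priority 1) → {kilo:1}
add foxtrot (priority 24) → {kilo:1, foxtrot:24}
dequeue next → kilo; now {foxtrot:24}
update foxtrot to priority 23 → {foxtrot:23}
add sierra (priority 13) → {sierra:13, foxtrot:23}
dequeue next → sierra; now {foxtrot:23}
add oscar (priority 36) → {foxtrot:23, oscar:36}
dequeue next → foxtrot; now {oscar:36}
add echo (priority 14) → {echo:14, oscar:36}
add lima (priority 32) → {echo:14, lima:32, oscar:36}
update oscar to priority 16 → {echo:14, oscar:16, lima:32}
update lima to priority 30 → {echo:14, oscar:16, lima:30}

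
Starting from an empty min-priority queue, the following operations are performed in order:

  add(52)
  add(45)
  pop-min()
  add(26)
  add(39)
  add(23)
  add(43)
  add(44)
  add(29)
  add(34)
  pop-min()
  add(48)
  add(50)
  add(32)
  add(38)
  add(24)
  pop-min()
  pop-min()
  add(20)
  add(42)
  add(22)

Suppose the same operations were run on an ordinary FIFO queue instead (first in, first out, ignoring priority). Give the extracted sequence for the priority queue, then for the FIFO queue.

priority queue: [45, 23, 24, 26]; FIFO queue: 52 → 45 → 26 → 39

insert 52 → {52}
insert 45 → {45, 52}
pop-min → 45; now {52}
insert 26 → {26, 52}
insert 39 → {26, 39, 52}
insert 23 → {23, 26, 39, 52}
insert 43 → {23, 26, 39, 43, 52}
insert 44 → {23, 26, 39, 43, 44, 52}
insert 29 → {23, 26, 29, 39, 43, 44, 52}
insert 34 → {23, 26, 29, 34, 39, 43, 44, 52}
pop-min → 23; now {26, 29, 34, 39, 43, 44, 52}
insert 48 → {26, 29, 34, 39, 43, 44, 48, 52}
insert 50 → {26, 29, 34, 39, 43, 44, 48, 50, 52}
insert 32 → {26, 29, 32, 34, 39, 43, 44, 48, 50, 52}
insert 38 → {26, 29, 32, 34, 38, 39, 43, 44, 48, 50, 52}
insert 24 → {24, 26, 29, 32, 34, 38, 39, 43, 44, 48, 50, 52}
pop-min → 24; now {26, 29, 32, 34, 38, 39, 43, 44, 48, 50, 52}
pop-min → 26; now {29, 32, 34, 38, 39, 43, 44, 48, 50, 52}
insert 20 → {20, 29, 32, 34, 38, 39, 43, 44, 48, 50, 52}
insert 42 → {20, 29, 32, 34, 38, 39, 42, 43, 44, 48, 50, 52}
insert 22 → {20, 22, 29, 32, 34, 38, 39, 42, 43, 44, 48, 50, 52}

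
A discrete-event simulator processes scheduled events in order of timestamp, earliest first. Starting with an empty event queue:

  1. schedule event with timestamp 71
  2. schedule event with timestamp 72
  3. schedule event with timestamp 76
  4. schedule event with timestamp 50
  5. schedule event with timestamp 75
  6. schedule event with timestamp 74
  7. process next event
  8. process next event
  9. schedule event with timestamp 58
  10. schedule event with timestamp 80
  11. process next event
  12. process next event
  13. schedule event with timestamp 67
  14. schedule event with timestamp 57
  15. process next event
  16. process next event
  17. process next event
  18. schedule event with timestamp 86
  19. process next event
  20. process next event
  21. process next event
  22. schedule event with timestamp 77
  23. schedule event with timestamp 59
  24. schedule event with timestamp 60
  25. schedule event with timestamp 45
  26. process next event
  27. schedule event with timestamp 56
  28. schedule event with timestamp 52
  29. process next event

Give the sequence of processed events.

50 → 71 → 58 → 72 → 57 → 67 → 74 → 75 → 76 → 80 → 45 → 52

insert 71 → {71}
insert 72 → {71, 72}
insert 76 → {71, 72, 76}
insert 50 → {50, 71, 72, 76}
insert 75 → {50, 71, 72, 75, 76}
insert 74 → {50, 71, 72, 74, 75, 76}
process next event → 50; now {71, 72, 74, 75, 76}
process next event → 71; now {72, 74, 75, 76}
insert 58 → {58, 72, 74, 75, 76}
insert 80 → {58, 72, 74, 75, 76, 80}
process next event → 58; now {72, 74, 75, 76, 80}
process next event → 72; now {74, 75, 76, 80}
insert 67 → {67, 74, 75, 76, 80}
insert 57 → {57, 67, 74, 75, 76, 80}
process next event → 57; now {67, 74, 75, 76, 80}
process next event → 67; now {74, 75, 76, 80}
process next event → 74; now {75, 76, 80}
insert 86 → {75, 76, 80, 86}
process next event → 75; now {76, 80, 86}
process next event → 76; now {80, 86}
process next event → 80; now {86}
insert 77 → {77, 86}
insert 59 → {59, 77, 86}
insert 60 → {59, 60, 77, 86}
insert 45 → {45, 59, 60, 77, 86}
process next event → 45; now {59, 60, 77, 86}
insert 56 → {56, 59, 60, 77, 86}
insert 52 → {52, 56, 59, 60, 77, 86}
process next event → 52; now {56, 59, 60, 77, 86}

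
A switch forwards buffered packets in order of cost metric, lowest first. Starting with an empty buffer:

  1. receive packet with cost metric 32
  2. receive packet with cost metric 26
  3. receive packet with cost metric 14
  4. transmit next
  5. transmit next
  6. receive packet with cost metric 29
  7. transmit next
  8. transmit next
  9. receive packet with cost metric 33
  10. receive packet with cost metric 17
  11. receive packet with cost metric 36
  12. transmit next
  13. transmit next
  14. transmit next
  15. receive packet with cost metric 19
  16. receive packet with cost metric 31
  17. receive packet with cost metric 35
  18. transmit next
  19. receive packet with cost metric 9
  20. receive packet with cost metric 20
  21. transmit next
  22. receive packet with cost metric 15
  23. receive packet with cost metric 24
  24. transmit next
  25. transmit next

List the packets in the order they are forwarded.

insert 32 → {32}
insert 26 → {26, 32}
insert 14 → {14, 26, 32}
transmit next → 14; now {26, 32}
transmit next → 26; now {32}
insert 29 → {29, 32}
transmit next → 29; now {32}
transmit next → 32; now {}
insert 33 → {33}
insert 17 → {17, 33}
insert 36 → {17, 33, 36}
transmit next → 17; now {33, 36}
transmit next → 33; now {36}
transmit next → 36; now {}
insert 19 → {19}
insert 31 → {19, 31}
insert 35 → {19, 31, 35}
transmit next → 19; now {31, 35}
insert 9 → {9, 31, 35}
insert 20 → {9, 20, 31, 35}
transmit next → 9; now {20, 31, 35}
insert 15 → {15, 20, 31, 35}
insert 24 → {15, 20, 24, 31, 35}
transmit next → 15; now {20, 24, 31, 35}
transmit next → 20; now {24, 31, 35}

[14, 26, 29, 32, 17, 33, 36, 19, 9, 15, 20]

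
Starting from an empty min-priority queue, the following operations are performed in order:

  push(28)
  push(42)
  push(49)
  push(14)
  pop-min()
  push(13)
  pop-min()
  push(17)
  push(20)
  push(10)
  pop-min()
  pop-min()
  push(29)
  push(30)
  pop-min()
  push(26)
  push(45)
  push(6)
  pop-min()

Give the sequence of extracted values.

[14, 13, 10, 17, 20, 6]

insert 28 → {28}
insert 42 → {28, 42}
insert 49 → {28, 42, 49}
insert 14 → {14, 28, 42, 49}
pop-min → 14; now {28, 42, 49}
insert 13 → {13, 28, 42, 49}
pop-min → 13; now {28, 42, 49}
insert 17 → {17, 28, 42, 49}
insert 20 → {17, 20, 28, 42, 49}
insert 10 → {10, 17, 20, 28, 42, 49}
pop-min → 10; now {17, 20, 28, 42, 49}
pop-min → 17; now {20, 28, 42, 49}
insert 29 → {20, 28, 29, 42, 49}
insert 30 → {20, 28, 29, 30, 42, 49}
pop-min → 20; now {28, 29, 30, 42, 49}
insert 26 → {26, 28, 29, 30, 42, 49}
insert 45 → {26, 28, 29, 30, 42, 45, 49}
insert 6 → {6, 26, 28, 29, 30, 42, 45, 49}
pop-min → 6; now {26, 28, 29, 30, 42, 45, 49}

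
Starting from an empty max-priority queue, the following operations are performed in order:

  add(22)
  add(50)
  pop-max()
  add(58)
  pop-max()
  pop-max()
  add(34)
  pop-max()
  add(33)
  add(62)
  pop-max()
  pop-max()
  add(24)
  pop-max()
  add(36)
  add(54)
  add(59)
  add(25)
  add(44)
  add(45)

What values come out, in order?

insert 22 → {22}
insert 50 → {50, 22}
pop-max → 50; now {22}
insert 58 → {58, 22}
pop-max → 58; now {22}
pop-max → 22; now {}
insert 34 → {34}
pop-max → 34; now {}
insert 33 → {33}
insert 62 → {62, 33}
pop-max → 62; now {33}
pop-max → 33; now {}
insert 24 → {24}
pop-max → 24; now {}
insert 36 → {36}
insert 54 → {54, 36}
insert 59 → {59, 54, 36}
insert 25 → {59, 54, 36, 25}
insert 44 → {59, 54, 44, 36, 25}
insert 45 → {59, 54, 45, 44, 36, 25}

50 → 58 → 22 → 34 → 62 → 33 → 24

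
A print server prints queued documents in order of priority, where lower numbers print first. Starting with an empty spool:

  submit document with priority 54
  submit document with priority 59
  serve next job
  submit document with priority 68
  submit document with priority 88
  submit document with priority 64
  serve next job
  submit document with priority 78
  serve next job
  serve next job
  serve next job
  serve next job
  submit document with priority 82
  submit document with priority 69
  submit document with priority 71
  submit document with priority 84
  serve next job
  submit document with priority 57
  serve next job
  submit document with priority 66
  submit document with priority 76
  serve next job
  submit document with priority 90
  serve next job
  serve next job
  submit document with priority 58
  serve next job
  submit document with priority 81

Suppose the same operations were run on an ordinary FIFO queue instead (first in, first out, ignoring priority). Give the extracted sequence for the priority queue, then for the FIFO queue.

insert 54 → {54}
insert 59 → {54, 59}
serve next job → 54; now {59}
insert 68 → {59, 68}
insert 88 → {59, 68, 88}
insert 64 → {59, 64, 68, 88}
serve next job → 59; now {64, 68, 88}
insert 78 → {64, 68, 78, 88}
serve next job → 64; now {68, 78, 88}
serve next job → 68; now {78, 88}
serve next job → 78; now {88}
serve next job → 88; now {}
insert 82 → {82}
insert 69 → {69, 82}
insert 71 → {69, 71, 82}
insert 84 → {69, 71, 82, 84}
serve next job → 69; now {71, 82, 84}
insert 57 → {57, 71, 82, 84}
serve next job → 57; now {71, 82, 84}
insert 66 → {66, 71, 82, 84}
insert 76 → {66, 71, 76, 82, 84}
serve next job → 66; now {71, 76, 82, 84}
insert 90 → {71, 76, 82, 84, 90}
serve next job → 71; now {76, 82, 84, 90}
serve next job → 76; now {82, 84, 90}
insert 58 → {58, 82, 84, 90}
serve next job → 58; now {82, 84, 90}
insert 81 → {81, 82, 84, 90}

priority queue: 54, 59, 64, 68, 78, 88, 69, 57, 66, 71, 76, 58; FIFO queue: 54, 59, 68, 88, 64, 78, 82, 69, 71, 84, 57, 66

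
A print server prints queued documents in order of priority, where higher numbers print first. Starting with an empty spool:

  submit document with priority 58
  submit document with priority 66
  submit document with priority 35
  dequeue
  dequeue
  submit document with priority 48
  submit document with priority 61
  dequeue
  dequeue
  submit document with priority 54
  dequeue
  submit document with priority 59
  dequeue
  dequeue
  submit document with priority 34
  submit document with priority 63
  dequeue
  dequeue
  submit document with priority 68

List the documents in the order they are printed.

66, 58, 61, 48, 54, 59, 35, 63, 34

insert 58 → {58}
insert 66 → {66, 58}
insert 35 → {66, 58, 35}
dequeue → 66; now {58, 35}
dequeue → 58; now {35}
insert 48 → {48, 35}
insert 61 → {61, 48, 35}
dequeue → 61; now {48, 35}
dequeue → 48; now {35}
insert 54 → {54, 35}
dequeue → 54; now {35}
insert 59 → {59, 35}
dequeue → 59; now {35}
dequeue → 35; now {}
insert 34 → {34}
insert 63 → {63, 34}
dequeue → 63; now {34}
dequeue → 34; now {}
insert 68 → {68}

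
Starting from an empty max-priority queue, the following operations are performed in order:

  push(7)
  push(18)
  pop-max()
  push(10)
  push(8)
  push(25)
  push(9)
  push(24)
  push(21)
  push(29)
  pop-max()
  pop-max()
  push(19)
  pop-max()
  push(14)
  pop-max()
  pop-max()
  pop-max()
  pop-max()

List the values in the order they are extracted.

[18, 29, 25, 24, 21, 19, 14, 10]

insert 7 → {7}
insert 18 → {18, 7}
pop-max → 18; now {7}
insert 10 → {10, 7}
insert 8 → {10, 8, 7}
insert 25 → {25, 10, 8, 7}
insert 9 → {25, 10, 9, 8, 7}
insert 24 → {25, 24, 10, 9, 8, 7}
insert 21 → {25, 24, 21, 10, 9, 8, 7}
insert 29 → {29, 25, 24, 21, 10, 9, 8, 7}
pop-max → 29; now {25, 24, 21, 10, 9, 8, 7}
pop-max → 25; now {24, 21, 10, 9, 8, 7}
insert 19 → {24, 21, 19, 10, 9, 8, 7}
pop-max → 24; now {21, 19, 10, 9, 8, 7}
insert 14 → {21, 19, 14, 10, 9, 8, 7}
pop-max → 21; now {19, 14, 10, 9, 8, 7}
pop-max → 19; now {14, 10, 9, 8, 7}
pop-max → 14; now {10, 9, 8, 7}
pop-max → 10; now {9, 8, 7}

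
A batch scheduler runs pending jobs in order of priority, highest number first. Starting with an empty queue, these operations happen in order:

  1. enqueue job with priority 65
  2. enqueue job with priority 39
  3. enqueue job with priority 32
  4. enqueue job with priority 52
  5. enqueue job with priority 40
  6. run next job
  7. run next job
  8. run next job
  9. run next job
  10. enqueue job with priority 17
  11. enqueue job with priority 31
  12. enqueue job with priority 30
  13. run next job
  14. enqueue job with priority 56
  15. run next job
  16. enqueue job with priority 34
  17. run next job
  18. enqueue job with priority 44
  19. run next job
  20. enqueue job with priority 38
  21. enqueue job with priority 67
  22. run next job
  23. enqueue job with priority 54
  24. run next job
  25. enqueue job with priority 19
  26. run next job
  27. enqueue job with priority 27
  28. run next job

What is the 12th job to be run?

insert 65 → {65}
insert 39 → {65, 39}
insert 32 → {65, 39, 32}
insert 52 → {65, 52, 39, 32}
insert 40 → {65, 52, 40, 39, 32}
run next job → 65; now {52, 40, 39, 32}
run next job → 52; now {40, 39, 32}
run next job → 40; now {39, 32}
run next job → 39; now {32}
insert 17 → {32, 17}
insert 31 → {32, 31, 17}
insert 30 → {32, 31, 30, 17}
run next job → 32; now {31, 30, 17}
insert 56 → {56, 31, 30, 17}
run next job → 56; now {31, 30, 17}
insert 34 → {34, 31, 30, 17}
run next job → 34; now {31, 30, 17}
insert 44 → {44, 31, 30, 17}
run next job → 44; now {31, 30, 17}
insert 38 → {38, 31, 30, 17}
insert 67 → {67, 38, 31, 30, 17}
run next job → 67; now {38, 31, 30, 17}
insert 54 → {54, 38, 31, 30, 17}
run next job → 54; now {38, 31, 30, 17}
insert 19 → {38, 31, 30, 19, 17}
run next job → 38; now {31, 30, 19, 17}
insert 27 → {31, 30, 27, 19, 17}
run next job → 31; now {30, 27, 19, 17}

31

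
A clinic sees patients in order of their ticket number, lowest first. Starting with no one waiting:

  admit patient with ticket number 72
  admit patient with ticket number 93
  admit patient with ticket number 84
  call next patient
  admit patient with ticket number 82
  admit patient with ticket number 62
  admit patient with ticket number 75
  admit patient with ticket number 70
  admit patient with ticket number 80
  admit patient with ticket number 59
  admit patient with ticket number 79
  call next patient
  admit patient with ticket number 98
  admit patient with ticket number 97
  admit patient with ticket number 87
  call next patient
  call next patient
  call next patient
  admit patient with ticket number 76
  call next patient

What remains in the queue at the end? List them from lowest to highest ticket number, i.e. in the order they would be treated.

79 → 80 → 82 → 84 → 87 → 93 → 97 → 98

insert 72 → {72}
insert 93 → {72, 93}
insert 84 → {72, 84, 93}
call next patient → 72; now {84, 93}
insert 82 → {82, 84, 93}
insert 62 → {62, 82, 84, 93}
insert 75 → {62, 75, 82, 84, 93}
insert 70 → {62, 70, 75, 82, 84, 93}
insert 80 → {62, 70, 75, 80, 82, 84, 93}
insert 59 → {59, 62, 70, 75, 80, 82, 84, 93}
insert 79 → {59, 62, 70, 75, 79, 80, 82, 84, 93}
call next patient → 59; now {62, 70, 75, 79, 80, 82, 84, 93}
insert 98 → {62, 70, 75, 79, 80, 82, 84, 93, 98}
insert 97 → {62, 70, 75, 79, 80, 82, 84, 93, 97, 98}
insert 87 → {62, 70, 75, 79, 80, 82, 84, 87, 93, 97, 98}
call next patient → 62; now {70, 75, 79, 80, 82, 84, 87, 93, 97, 98}
call next patient → 70; now {75, 79, 80, 82, 84, 87, 93, 97, 98}
call next patient → 75; now {79, 80, 82, 84, 87, 93, 97, 98}
insert 76 → {76, 79, 80, 82, 84, 87, 93, 97, 98}
call next patient → 76; now {79, 80, 82, 84, 87, 93, 97, 98}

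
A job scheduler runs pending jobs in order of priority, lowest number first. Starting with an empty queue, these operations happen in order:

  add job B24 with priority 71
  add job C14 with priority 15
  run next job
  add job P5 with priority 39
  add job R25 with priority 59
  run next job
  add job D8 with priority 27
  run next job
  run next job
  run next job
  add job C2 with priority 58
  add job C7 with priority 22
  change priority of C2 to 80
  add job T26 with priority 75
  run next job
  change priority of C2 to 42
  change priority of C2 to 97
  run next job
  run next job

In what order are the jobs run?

[C14, P5, D8, R25, B24, C7, T26, C2]

add B24 (priority 71) → {B24:71}
add C14 (priority 15) → {C14:15, B24:71}
run next job → C14; now {B24:71}
add P5 (priority 39) → {P5:39, B24:71}
add R25 (priority 59) → {P5:39, R25:59, B24:71}
run next job → P5; now {R25:59, B24:71}
add D8 (priority 27) → {D8:27, R25:59, B24:71}
run next job → D8; now {R25:59, B24:71}
run next job → R25; now {B24:71}
run next job → B24; now {}
add C2 (priority 58) → {C2:58}
add C7 (priority 22) → {C7:22, C2:58}
update C2 to priority 80 → {C7:22, C2:80}
add T26 (priority 75) → {C7:22, T26:75, C2:80}
run next job → C7; now {T26:75, C2:80}
update C2 to priority 42 → {C2:42, T26:75}
update C2 to priority 97 → {T26:75, C2:97}
run next job → T26; now {C2:97}
run next job → C2; now {}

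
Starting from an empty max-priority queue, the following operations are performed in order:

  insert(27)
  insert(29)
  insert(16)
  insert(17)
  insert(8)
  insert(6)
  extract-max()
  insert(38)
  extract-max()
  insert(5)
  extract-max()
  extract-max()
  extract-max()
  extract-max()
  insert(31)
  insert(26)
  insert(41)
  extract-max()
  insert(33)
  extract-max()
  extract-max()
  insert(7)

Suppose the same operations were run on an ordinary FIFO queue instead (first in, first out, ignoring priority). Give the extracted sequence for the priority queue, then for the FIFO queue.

insert 27 → {27}
insert 29 → {29, 27}
insert 16 → {29, 27, 16}
insert 17 → {29, 27, 17, 16}
insert 8 → {29, 27, 17, 16, 8}
insert 6 → {29, 27, 17, 16, 8, 6}
extract-max → 29; now {27, 17, 16, 8, 6}
insert 38 → {38, 27, 17, 16, 8, 6}
extract-max → 38; now {27, 17, 16, 8, 6}
insert 5 → {27, 17, 16, 8, 6, 5}
extract-max → 27; now {17, 16, 8, 6, 5}
extract-max → 17; now {16, 8, 6, 5}
extract-max → 16; now {8, 6, 5}
extract-max → 8; now {6, 5}
insert 31 → {31, 6, 5}
insert 26 → {31, 26, 6, 5}
insert 41 → {41, 31, 26, 6, 5}
extract-max → 41; now {31, 26, 6, 5}
insert 33 → {33, 31, 26, 6, 5}
extract-max → 33; now {31, 26, 6, 5}
extract-max → 31; now {26, 6, 5}
insert 7 → {26, 7, 6, 5}

priority queue: 29, 38, 27, 17, 16, 8, 41, 33, 31; FIFO queue: [27, 29, 16, 17, 8, 6, 38, 5, 31]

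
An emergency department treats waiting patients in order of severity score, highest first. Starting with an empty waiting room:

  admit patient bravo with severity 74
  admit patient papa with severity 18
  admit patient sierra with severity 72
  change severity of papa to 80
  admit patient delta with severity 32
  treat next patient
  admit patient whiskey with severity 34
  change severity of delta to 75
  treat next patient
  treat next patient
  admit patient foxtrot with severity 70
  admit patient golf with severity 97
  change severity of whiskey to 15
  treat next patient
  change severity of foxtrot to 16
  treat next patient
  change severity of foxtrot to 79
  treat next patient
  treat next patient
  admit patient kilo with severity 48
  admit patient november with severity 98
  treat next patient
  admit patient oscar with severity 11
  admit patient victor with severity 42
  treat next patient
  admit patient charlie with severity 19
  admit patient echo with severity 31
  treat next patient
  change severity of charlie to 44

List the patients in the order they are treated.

papa, delta, bravo, golf, sierra, foxtrot, whiskey, november, kilo, victor

add bravo (severity 74) → {bravo:74}
add papa (severity 18) → {bravo:74, papa:18}
add sierra (severity 72) → {bravo:74, sierra:72, papa:18}
update papa to severity 80 → {papa:80, bravo:74, sierra:72}
add delta (severity 32) → {papa:80, bravo:74, sierra:72, delta:32}
treat next patient → papa; now {bravo:74, sierra:72, delta:32}
add whiskey (severity 34) → {bravo:74, sierra:72, whiskey:34, delta:32}
update delta to severity 75 → {delta:75, bravo:74, sierra:72, whiskey:34}
treat next patient → delta; now {bravo:74, sierra:72, whiskey:34}
treat next patient → bravo; now {sierra:72, whiskey:34}
add foxtrot (severity 70) → {sierra:72, foxtrot:70, whiskey:34}
add golf (severity 97) → {golf:97, sierra:72, foxtrot:70, whiskey:34}
update whiskey to severity 15 → {golf:97, sierra:72, foxtrot:70, whiskey:15}
treat next patient → golf; now {sierra:72, foxtrot:70, whiskey:15}
update foxtrot to severity 16 → {sierra:72, foxtrot:16, whiskey:15}
treat next patient → sierra; now {foxtrot:16, whiskey:15}
update foxtrot to severity 79 → {foxtrot:79, whiskey:15}
treat next patient → foxtrot; now {whiskey:15}
treat next patient → whiskey; now {}
add kilo (severity 48) → {kilo:48}
add november (severity 98) → {november:98, kilo:48}
treat next patient → november; now {kilo:48}
add oscar (severity 11) → {kilo:48, oscar:11}
add victor (severity 42) → {kilo:48, victor:42, oscar:11}
treat next patient → kilo; now {victor:42, oscar:11}
add charlie (severity 19) → {victor:42, charlie:19, oscar:11}
add echo (severity 31) → {victor:42, echo:31, charlie:19, oscar:11}
treat next patient → victor; now {echo:31, charlie:19, oscar:11}
update charlie to severity 44 → {charlie:44, echo:31, oscar:11}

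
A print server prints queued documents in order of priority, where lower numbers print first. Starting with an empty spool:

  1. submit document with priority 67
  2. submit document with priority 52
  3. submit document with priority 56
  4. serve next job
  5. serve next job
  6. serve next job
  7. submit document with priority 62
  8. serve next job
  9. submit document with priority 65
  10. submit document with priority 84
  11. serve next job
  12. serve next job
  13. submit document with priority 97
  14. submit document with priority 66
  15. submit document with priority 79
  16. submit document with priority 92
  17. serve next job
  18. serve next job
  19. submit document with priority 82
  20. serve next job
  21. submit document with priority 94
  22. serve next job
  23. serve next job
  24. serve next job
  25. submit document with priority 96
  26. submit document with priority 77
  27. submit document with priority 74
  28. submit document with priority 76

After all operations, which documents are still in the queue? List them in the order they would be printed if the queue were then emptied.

[74, 76, 77, 96]

insert 67 → {67}
insert 52 → {52, 67}
insert 56 → {52, 56, 67}
serve next job → 52; now {56, 67}
serve next job → 56; now {67}
serve next job → 67; now {}
insert 62 → {62}
serve next job → 62; now {}
insert 65 → {65}
insert 84 → {65, 84}
serve next job → 65; now {84}
serve next job → 84; now {}
insert 97 → {97}
insert 66 → {66, 97}
insert 79 → {66, 79, 97}
insert 92 → {66, 79, 92, 97}
serve next job → 66; now {79, 92, 97}
serve next job → 79; now {92, 97}
insert 82 → {82, 92, 97}
serve next job → 82; now {92, 97}
insert 94 → {92, 94, 97}
serve next job → 92; now {94, 97}
serve next job → 94; now {97}
serve next job → 97; now {}
insert 96 → {96}
insert 77 → {77, 96}
insert 74 → {74, 77, 96}
insert 76 → {74, 76, 77, 96}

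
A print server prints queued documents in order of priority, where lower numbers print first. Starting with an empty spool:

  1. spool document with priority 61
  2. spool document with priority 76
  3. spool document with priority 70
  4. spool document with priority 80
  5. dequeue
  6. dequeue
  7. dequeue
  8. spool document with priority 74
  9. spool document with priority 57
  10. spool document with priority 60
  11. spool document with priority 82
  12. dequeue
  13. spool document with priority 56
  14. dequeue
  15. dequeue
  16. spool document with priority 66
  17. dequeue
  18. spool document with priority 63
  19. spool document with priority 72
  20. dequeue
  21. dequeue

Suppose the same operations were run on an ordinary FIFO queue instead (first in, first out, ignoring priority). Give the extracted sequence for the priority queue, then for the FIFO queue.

insert 61 → {61}
insert 76 → {61, 76}
insert 70 → {61, 70, 76}
insert 80 → {61, 70, 76, 80}
dequeue → 61; now {70, 76, 80}
dequeue → 70; now {76, 80}
dequeue → 76; now {80}
insert 74 → {74, 80}
insert 57 → {57, 74, 80}
insert 60 → {57, 60, 74, 80}
insert 82 → {57, 60, 74, 80, 82}
dequeue → 57; now {60, 74, 80, 82}
insert 56 → {56, 60, 74, 80, 82}
dequeue → 56; now {60, 74, 80, 82}
dequeue → 60; now {74, 80, 82}
insert 66 → {66, 74, 80, 82}
dequeue → 66; now {74, 80, 82}
insert 63 → {63, 74, 80, 82}
insert 72 → {63, 72, 74, 80, 82}
dequeue → 63; now {72, 74, 80, 82}
dequeue → 72; now {74, 80, 82}

priority queue: 61, 70, 76, 57, 56, 60, 66, 63, 72; FIFO queue: 61, 76, 70, 80, 74, 57, 60, 82, 56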